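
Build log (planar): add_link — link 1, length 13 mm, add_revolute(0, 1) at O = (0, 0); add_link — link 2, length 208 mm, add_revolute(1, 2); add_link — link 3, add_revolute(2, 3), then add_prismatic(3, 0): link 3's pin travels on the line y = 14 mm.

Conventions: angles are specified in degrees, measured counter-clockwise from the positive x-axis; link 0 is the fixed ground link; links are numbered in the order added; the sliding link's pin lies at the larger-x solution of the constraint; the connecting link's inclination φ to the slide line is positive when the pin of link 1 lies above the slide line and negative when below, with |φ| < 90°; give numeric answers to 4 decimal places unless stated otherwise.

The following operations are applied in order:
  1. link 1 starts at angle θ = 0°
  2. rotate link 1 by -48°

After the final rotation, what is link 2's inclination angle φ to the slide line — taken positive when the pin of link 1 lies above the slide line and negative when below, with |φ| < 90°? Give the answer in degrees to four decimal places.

geometry: r = 13 mm, L = 208 mm, e = 14 mm; θ starts at 0°
rotate link 1 by -48°: θ ← 0° -48° = -48°
h = r sin θ − e = -9.660883 − 14 = -23.660883
sin φ = h / L = -23.660883 / 208 = -0.11375424
φ = arcsin(-0.11375424) = -6.531777°

-6.5318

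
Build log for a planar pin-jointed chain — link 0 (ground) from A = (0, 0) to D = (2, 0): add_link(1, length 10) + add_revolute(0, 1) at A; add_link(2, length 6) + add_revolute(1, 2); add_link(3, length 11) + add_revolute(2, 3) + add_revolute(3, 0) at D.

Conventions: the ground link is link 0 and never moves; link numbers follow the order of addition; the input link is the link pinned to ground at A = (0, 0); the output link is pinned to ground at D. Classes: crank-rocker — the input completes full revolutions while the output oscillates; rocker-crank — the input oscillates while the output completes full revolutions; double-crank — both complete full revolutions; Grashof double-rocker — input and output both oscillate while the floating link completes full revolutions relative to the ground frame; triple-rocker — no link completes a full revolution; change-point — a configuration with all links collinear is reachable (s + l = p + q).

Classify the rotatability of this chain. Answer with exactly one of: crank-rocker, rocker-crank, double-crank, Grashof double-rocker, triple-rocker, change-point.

lengths: ground=2, input=10, coupler=6, output=11
sorted: s=2 (shortest), l=11 (longest), p+q=16
s + l = 13 vs p + q = 16
s + l < p + q (Grashof) with shortest = ground link → double-crank

double-crank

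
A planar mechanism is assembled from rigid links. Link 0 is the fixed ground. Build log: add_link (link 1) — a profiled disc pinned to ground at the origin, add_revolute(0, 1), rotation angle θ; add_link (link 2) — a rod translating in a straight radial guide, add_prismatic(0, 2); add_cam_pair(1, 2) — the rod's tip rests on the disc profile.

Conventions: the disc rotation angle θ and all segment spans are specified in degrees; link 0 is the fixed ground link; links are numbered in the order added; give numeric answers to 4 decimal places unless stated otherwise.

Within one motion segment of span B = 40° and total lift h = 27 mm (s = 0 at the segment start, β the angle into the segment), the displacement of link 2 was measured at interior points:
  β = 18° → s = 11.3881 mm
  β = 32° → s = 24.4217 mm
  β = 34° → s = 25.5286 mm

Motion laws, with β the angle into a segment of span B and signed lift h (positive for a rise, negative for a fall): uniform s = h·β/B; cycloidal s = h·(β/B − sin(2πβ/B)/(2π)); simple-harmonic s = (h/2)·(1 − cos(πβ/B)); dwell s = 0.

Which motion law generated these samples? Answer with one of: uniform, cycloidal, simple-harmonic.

candidates at β/B = r: uniform s = h·r (linear in β); cycloidal s = h·(r − sin(2πr)/(2π)); simple-harmonic s = (h/2)(1 − cos(πr))
β=18°: printed 11.3881 | uniform 12.1500, cycloidal 10.8221, simple-harmonic 11.3881
β=32°: printed 24.4217 | uniform 21.6000, cycloidal 25.6869, simple-harmonic 24.4217
β=34°: printed 25.5286 | uniform 22.9500, cycloidal 26.4265, simple-harmonic 25.5286
only one law matches every sample → simple-harmonic

simple-harmonic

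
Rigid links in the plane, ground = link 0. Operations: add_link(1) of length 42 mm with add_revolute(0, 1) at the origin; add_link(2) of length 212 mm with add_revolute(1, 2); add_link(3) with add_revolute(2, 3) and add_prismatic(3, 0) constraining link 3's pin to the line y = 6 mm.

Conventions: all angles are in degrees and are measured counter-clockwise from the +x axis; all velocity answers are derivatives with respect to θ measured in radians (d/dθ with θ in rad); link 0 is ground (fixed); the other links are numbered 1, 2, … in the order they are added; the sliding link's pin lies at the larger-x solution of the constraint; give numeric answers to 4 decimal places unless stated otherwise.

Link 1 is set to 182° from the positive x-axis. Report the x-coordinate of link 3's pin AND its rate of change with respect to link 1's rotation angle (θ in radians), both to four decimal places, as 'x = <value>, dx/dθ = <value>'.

geometry: r = 42 mm, L = 212 mm, e = 6 mm
crank pin P = (r cos θ, r sin θ) = (-41.974415, -1.465779)
h = r sin θ − e = -1.465779 − 6 = -7.465779
x = r cos θ + √(L² − h²) = -41.974415 + 211.868502 = 169.894087
dx/dθ = −r sin θ − h·r cos θ/√(L² − h²) (θ in radians; h = -7.465779) = -0.013307

x = 169.8941, dx/dθ = -0.0133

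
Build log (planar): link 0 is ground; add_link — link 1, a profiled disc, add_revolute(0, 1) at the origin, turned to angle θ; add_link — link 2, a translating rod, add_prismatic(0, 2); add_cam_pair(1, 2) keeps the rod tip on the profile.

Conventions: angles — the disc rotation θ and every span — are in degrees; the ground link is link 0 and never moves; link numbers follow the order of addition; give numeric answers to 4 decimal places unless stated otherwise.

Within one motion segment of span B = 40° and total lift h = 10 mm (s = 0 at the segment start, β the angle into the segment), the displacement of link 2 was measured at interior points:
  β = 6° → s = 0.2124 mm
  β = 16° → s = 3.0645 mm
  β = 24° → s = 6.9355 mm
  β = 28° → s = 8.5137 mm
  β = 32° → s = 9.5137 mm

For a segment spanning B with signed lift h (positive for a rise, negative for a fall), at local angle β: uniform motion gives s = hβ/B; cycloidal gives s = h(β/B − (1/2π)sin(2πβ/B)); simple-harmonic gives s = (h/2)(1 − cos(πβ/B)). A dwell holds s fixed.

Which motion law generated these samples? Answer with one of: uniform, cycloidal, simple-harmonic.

candidates at β/B = r: uniform s = h·r (linear in β); cycloidal s = h·(r − sin(2πr)/(2π)); simple-harmonic s = (h/2)(1 − cos(πr))
β=6°: printed 0.2124 | uniform 1.5000, cycloidal 0.2124, simple-harmonic 0.5450
β=16°: printed 3.0645 | uniform 4.0000, cycloidal 3.0645, simple-harmonic 3.4549
β=24°: printed 6.9355 | uniform 6.0000, cycloidal 6.9355, simple-harmonic 6.5451
β=28°: printed 8.5137 | uniform 7.0000, cycloidal 8.5137, simple-harmonic 7.9389
β=32°: printed 9.5137 | uniform 8.0000, cycloidal 9.5137, simple-harmonic 9.0451
only one law matches every sample → cycloidal

cycloidal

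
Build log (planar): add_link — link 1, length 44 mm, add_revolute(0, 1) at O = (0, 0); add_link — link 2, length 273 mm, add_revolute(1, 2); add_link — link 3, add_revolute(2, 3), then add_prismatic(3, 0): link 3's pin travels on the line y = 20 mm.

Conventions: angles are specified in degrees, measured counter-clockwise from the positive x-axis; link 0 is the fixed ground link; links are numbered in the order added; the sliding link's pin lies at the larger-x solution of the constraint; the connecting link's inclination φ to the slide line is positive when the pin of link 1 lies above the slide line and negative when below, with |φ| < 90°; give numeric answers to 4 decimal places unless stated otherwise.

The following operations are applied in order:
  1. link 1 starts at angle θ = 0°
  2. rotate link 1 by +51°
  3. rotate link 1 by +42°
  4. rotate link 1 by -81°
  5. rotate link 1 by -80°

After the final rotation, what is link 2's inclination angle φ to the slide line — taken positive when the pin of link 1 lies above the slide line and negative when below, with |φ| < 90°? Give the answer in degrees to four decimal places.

geometry: r = 44 mm, L = 273 mm, e = 20 mm; θ starts at 0°
rotate link 1 by +51°: θ ← 0° +51° = 51°
rotate link 1 by +42°: θ ← 51° +42° = 93°
rotate link 1 by -81°: θ ← 93° -81° = 12°
rotate link 1 by -80°: θ ← 12° -80° = -68°
h = r sin θ − e = -40.796090 − 20 = -60.796090
sin φ = h / L = -60.796090 / 273 = -0.22269630
φ = arcsin(-0.22269630) = -12.867449°

-12.8674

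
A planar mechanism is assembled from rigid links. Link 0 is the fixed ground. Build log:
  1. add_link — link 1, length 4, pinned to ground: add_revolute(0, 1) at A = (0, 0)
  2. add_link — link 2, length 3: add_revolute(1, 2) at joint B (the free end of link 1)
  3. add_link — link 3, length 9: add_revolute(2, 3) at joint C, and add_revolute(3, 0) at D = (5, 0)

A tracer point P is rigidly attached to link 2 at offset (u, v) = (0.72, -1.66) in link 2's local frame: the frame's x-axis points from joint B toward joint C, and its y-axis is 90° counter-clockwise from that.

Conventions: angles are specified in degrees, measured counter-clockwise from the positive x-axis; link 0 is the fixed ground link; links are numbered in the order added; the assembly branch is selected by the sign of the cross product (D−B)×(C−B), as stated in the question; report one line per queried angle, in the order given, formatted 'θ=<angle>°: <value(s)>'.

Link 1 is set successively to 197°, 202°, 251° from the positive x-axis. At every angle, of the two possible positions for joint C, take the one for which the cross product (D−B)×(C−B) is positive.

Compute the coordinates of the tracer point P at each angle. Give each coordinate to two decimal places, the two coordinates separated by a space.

A=(0,0), D=(5.00,0)
θ=197°: B = A + 4.00·(cos197°, sin197°) = (-3.8252, -1.1695)
θ=197°: |BD| = 8.9024
θ=197°: circle(B,3.00) ∩ circle(D,9.00): a=0.4073, h=2.9722
θ=197°:   candidates: C₊=(-3.8119,1.8305) cross=26.460; C₋=(-3.0310,-4.0624) cross=-26.460
θ=197°:   branch + wants cross > 0 → take C=(-3.8119,1.8305) (cross=26.460)
θ=197°: ex = (C−B)/|BC| = (0.0044,1.0000); ey = (-1.0000,0.0044)
θ=197°: P = B + 0.72·ex + -1.66·ey = (-2.1620,-0.4569)
θ=202°: B = A + 4.00·(cos202°, sin202°) = (-3.7087, -1.4984)
θ=202°: |BD| = 8.8367
θ=202°: circle(B,3.00) ∩ circle(D,9.00): a=0.3444, h=2.9802
θ=202°:   candidates: C₊=(-3.8746,1.4970) cross=26.335; C₋=(-2.8639,-4.3770) cross=-26.335
θ=202°:   branch + wants cross > 0 → take C=(-3.8746,1.4970) (cross=26.335)
θ=202°: ex = (C−B)/|BC| = (-0.0553,0.9985); ey = (-0.9985,-0.0553)
θ=202°: P = B + 0.72·ex + -1.66·ey = (-2.0911,-0.6877)
θ=251°: B = A + 4.00·(cos251°, sin251°) = (-1.3023, -3.7821)
θ=251°: |BD| = 7.3500
θ=251°: circle(B,3.00) ∩ circle(D,9.00): a=-1.2229, h=2.7394
θ=251°:   candidates: C₊=(-3.7605,-2.0624) cross=20.135; C₋=(-0.9413,-6.7603) cross=-20.135
θ=251°:   branch + wants cross > 0 → take C=(-3.7605,-2.0624) (cross=20.135)
θ=251°: ex = (C−B)/|BC| = (-0.8194,0.5732); ey = (-0.5732,-0.8194)
θ=251°: P = B + 0.72·ex + -1.66·ey = (-0.9407,-2.0091)

θ=197°: -2.16 -0.46
θ=202°: -2.09 -0.69
θ=251°: -0.94 -2.01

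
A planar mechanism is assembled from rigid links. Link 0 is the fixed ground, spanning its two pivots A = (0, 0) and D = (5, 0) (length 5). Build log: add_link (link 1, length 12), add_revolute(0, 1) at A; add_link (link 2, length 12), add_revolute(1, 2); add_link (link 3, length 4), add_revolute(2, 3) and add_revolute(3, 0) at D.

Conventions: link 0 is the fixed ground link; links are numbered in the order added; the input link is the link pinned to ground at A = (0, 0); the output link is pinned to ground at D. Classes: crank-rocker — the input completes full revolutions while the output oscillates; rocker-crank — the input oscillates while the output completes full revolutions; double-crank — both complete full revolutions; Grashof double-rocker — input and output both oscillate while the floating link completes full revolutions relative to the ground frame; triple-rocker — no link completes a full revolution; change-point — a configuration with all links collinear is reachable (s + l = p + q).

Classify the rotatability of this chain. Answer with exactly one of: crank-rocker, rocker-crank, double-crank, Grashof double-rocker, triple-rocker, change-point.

lengths: ground=5, input=12, coupler=12, output=4
sorted: s=4 (shortest), l=12 (longest), p+q=17
s + l = 16 vs p + q = 17
s + l < p + q (Grashof) with shortest = output link → rocker-crank

rocker-crank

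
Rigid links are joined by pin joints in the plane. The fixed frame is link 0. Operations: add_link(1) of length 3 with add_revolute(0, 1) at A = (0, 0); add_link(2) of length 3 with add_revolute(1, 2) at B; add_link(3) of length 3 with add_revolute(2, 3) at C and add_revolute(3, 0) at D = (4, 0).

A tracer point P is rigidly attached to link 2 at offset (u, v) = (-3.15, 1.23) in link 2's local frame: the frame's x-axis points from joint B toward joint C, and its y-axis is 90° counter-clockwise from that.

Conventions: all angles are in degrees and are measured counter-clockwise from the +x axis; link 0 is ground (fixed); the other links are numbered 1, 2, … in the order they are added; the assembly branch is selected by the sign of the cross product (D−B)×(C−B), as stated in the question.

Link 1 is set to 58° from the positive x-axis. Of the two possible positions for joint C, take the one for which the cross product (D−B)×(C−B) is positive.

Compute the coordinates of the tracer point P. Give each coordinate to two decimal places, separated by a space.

A=(0,0), D=(4.00,0)
B = A + 3.00·(cos58°, sin58°) = (1.5898, 2.5441)
|BD| = 3.5046
circle(B,3.00) ∩ circle(D,3.00): a=1.7523, h=2.4351
  candidates: C₊=(4.5626,2.9468) cross=8.534; C₋=(1.0271,-0.4026) cross=-8.534
  branch + wants cross > 0 → take C=(4.5626,2.9468) (cross=8.534)
ex = (C−B)/|BC| = (0.9910,0.1342); ey = (-0.1342,0.9910)
P = B + -3.15·ex + 1.23·ey = (-1.6968,3.3403)

-1.70 3.34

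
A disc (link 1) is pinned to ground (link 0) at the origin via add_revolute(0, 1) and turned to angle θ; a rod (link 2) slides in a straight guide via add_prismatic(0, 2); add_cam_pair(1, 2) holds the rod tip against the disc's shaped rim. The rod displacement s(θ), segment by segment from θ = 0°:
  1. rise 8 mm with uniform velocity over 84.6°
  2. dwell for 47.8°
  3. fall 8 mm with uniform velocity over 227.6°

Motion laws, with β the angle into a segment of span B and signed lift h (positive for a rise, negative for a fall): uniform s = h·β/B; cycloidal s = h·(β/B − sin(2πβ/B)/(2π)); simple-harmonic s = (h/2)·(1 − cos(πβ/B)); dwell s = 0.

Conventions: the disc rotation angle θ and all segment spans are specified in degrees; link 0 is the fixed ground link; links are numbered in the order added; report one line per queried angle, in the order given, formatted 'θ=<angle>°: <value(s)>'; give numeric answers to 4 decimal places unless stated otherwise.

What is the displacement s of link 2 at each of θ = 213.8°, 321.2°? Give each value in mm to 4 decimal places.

segment 1 (0° to 84.6°, uniform, h = 8) is passed completely: s = 0.0000 + (8) = 8.0000
segment 2 (84.6° to 132.4°, dwell): s unchanged at 8.0000
θ = 213.8° falls in segment 3 (132.4° to 360°, uniform, h = -8): β = 213.8 − 132.4 = 81.4°, B = 227.6°; Δs = -8·81.4/227.6 = -2.8612; s = 8.0000 − 2.8612 = 5.1388
θ = 321.2° falls in segment 3 (132.4° to 360°, uniform, h = -8): β = 321.2 − 132.4 = 188.8°, B = 227.6°; Δs = -8·188.8/227.6 = -6.6362; s = 8.0000 − 6.6362 = 1.3638

θ=213.8°: 5.1388
θ=321.2°: 1.3638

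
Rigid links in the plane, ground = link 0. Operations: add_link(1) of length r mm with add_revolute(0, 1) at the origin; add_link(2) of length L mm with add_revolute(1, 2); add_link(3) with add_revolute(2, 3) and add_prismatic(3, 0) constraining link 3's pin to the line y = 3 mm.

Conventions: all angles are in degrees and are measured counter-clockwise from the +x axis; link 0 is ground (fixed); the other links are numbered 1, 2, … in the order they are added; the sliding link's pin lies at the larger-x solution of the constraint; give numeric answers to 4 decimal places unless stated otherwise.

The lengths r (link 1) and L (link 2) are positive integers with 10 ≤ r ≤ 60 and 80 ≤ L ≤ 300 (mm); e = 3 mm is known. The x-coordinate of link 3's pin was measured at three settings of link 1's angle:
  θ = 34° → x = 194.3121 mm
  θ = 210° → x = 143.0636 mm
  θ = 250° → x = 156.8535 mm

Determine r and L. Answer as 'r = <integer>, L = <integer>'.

constraint per measurement: (x − r cos θ)² + (r sin θ − e)² = L²
subtracting the θ₁ and θ₂ equations cancels the r² and L² terms:
r = (x₁² − x₂²) / (2[(x₁cos θ₁ + e sin θ₁) − (x₂cos θ₂ + e sin θ₂)]) = 30.0000 → r = 30
L² = (x₁ − r cos θ₁)² + (r sin θ₁ − e)² = 28900.0156 → L = 170.0000 → L = 170
check at θ₃=250°: x = 156.8535 (printed 156.8535) ✓

r = 30, L = 170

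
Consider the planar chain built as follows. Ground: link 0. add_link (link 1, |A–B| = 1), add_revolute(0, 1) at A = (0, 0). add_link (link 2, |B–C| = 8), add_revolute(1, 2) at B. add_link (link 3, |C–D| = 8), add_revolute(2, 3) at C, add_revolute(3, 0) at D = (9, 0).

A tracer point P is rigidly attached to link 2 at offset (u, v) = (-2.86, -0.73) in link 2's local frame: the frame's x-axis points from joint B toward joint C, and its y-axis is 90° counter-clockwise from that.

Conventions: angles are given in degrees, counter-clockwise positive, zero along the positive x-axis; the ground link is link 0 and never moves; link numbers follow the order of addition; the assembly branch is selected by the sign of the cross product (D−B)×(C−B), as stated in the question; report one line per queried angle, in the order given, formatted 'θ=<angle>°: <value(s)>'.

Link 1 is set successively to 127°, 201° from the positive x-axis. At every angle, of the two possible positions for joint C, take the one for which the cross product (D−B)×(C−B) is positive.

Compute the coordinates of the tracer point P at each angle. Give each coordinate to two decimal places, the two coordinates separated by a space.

A=(0,0), D=(9.00,0)
θ=127°: B = A + 1.00·(cos127°, sin127°) = (-0.6018, 0.7986)
θ=127°: |BD| = 9.6350
θ=127°: circle(B,8.00) ∩ circle(D,8.00): a=4.8175, h=6.3868
θ=127°:   candidates: C₊=(4.7285,6.7642) cross=61.537; C₋=(3.6697,-5.9656) cross=-61.537
θ=127°:   branch + wants cross > 0 → take C=(4.7285,6.7642) (cross=61.537)
θ=127°: ex = (C−B)/|BC| = (0.6663,0.7457); ey = (-0.7457,0.6663)
θ=127°: P = B + -2.86·ex + -0.73·ey = (-1.9630,-1.8204)
θ=201°: B = A + 1.00·(cos201°, sin201°) = (-0.9336, -0.3584)
θ=201°: |BD| = 9.9400
θ=201°: circle(B,8.00) ∩ circle(D,8.00): a=4.9700, h=6.2689
θ=201°:   candidates: C₊=(3.8072,6.0856) cross=62.313; C₋=(4.2592,-6.4440) cross=-62.313
θ=201°:   branch + wants cross > 0 → take C=(3.8072,6.0856) (cross=62.313)
θ=201°: ex = (C−B)/|BC| = (0.5926,0.8055); ey = (-0.8055,0.5926)
θ=201°: P = B + -2.86·ex + -0.73·ey = (-2.0404,-3.0947)

θ=127°: -1.96 -1.82
θ=201°: -2.04 -3.09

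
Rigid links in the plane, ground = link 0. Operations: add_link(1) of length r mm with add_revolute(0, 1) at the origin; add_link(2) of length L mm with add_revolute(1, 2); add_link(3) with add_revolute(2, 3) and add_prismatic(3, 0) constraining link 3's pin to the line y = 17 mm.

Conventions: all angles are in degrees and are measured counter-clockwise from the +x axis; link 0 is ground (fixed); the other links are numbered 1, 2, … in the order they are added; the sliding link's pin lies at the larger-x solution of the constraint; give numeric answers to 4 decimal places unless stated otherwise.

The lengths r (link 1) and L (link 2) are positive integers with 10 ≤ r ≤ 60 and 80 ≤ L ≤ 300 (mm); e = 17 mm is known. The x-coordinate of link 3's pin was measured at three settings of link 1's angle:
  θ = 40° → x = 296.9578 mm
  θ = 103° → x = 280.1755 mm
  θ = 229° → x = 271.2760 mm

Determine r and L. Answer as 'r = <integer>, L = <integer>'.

constraint per measurement: (x − r cos θ)² + (r sin θ − e)² = L²
subtracting the θ₁ and θ₂ equations cancels the r² and L² terms:
r = (x₁² − x₂²) / (2[(x₁cos θ₁ + e sin θ₁) − (x₂cos θ₂ + e sin θ₂)]) = 17.0000 → r = 17
L² = (x₁ − r cos θ₁)² + (r sin θ₁ − e)² = 80655.9861 → L = 284.0000 → L = 284
check at θ₃=229°: x = 271.2760 (printed 271.2760) ✓

r = 17, L = 284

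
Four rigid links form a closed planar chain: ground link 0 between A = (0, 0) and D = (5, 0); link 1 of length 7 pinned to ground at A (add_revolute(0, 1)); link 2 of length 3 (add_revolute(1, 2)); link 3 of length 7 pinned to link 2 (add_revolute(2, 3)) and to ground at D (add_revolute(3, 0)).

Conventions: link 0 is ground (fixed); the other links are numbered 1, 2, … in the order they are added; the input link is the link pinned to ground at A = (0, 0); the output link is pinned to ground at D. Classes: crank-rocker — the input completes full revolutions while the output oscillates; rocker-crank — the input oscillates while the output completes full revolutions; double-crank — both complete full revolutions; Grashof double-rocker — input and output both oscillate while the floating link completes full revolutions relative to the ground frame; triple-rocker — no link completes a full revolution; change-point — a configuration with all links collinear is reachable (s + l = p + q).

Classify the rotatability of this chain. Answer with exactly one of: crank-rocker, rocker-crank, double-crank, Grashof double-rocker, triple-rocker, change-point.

lengths: ground=5, input=7, coupler=3, output=7
sorted: s=3 (shortest), l=7 (longest), p+q=12
s + l = 10 vs p + q = 12
s + l < p + q (Grashof) with shortest = coupler link → Grashof double-rocker

Grashof double-rocker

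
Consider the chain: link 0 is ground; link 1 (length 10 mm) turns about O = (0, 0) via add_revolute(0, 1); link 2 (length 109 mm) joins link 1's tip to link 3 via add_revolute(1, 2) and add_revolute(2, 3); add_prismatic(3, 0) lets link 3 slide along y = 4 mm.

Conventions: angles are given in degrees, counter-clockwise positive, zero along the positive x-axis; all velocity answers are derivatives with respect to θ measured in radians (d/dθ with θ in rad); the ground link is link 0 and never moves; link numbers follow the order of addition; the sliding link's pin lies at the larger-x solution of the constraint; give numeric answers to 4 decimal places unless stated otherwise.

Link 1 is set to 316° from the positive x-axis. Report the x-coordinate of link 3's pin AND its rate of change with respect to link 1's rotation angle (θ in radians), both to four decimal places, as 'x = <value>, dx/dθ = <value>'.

geometry: r = 10 mm, L = 109 mm, e = 4 mm
crank pin P = (r cos θ, r sin θ) = (7.193398, -6.946584)
h = r sin θ − e = -6.946584 − 4 = -10.946584
x = r cos θ + √(L² − h²) = 7.193398 + 108.448939 = 115.642337
dx/dθ = −r sin θ − h·r cos θ/√(L² − h²) (θ in radians; h = -10.946584) = 7.672669

x = 115.6423, dx/dθ = 7.6727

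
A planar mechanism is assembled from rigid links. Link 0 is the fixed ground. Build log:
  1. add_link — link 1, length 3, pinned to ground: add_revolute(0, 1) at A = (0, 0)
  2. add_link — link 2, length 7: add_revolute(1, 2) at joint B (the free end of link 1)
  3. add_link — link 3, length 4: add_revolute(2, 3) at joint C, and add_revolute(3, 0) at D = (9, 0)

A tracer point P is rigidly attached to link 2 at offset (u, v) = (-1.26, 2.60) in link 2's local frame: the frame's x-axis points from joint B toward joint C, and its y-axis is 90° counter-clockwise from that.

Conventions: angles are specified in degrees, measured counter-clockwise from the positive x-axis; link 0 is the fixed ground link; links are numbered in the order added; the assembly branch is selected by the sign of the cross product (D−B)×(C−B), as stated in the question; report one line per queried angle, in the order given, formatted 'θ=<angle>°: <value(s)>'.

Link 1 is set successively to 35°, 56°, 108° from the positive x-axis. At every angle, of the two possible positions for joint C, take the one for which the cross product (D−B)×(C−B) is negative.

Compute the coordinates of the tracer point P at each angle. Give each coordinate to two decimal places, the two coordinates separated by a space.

A=(0,0), D=(9.00,0)
θ=35°: B = A + 3.00·(cos35°, sin35°) = (2.4575, 1.7207)
θ=35°: |BD| = 6.7650
θ=35°: circle(B,7.00) ∩ circle(D,4.00): a=5.8215, h=3.8871
θ=35°:   candidates: C₊=(9.0762,3.9993) cross=26.297; C₋=(7.0988,-3.5193) cross=-26.297
θ=35°:   branch - wants cross < 0 → take C=(7.0988,-3.5193) (cross=-26.297)
θ=35°: ex = (C−B)/|BC| = (0.6630,-0.7486); ey = (0.7486,0.6630)
θ=35°: P = B + -1.26·ex + 2.60·ey = (3.5683,4.3879)
θ=56°: B = A + 3.00·(cos56°, sin56°) = (1.6776, 2.4871)
θ=56°: |BD| = 7.7333
θ=56°: circle(B,7.00) ∩ circle(D,4.00): a=6.0003, h=3.6051
θ=56°:   candidates: C₊=(8.5185,3.9709) cross=27.879; C₋=(6.1996,-2.8562) cross=-27.879
θ=56°:   branch - wants cross < 0 → take C=(6.1996,-2.8562) (cross=-27.879)
θ=56°: ex = (C−B)/|BC| = (0.6460,-0.7633); ey = (0.7633,0.6460)
θ=56°: P = B + -1.26·ex + 2.60·ey = (2.8483,5.1285)
θ=108°: B = A + 3.00·(cos108°, sin108°) = (-0.9271, 2.8532)
θ=108°: |BD| = 10.3289
θ=108°: circle(B,7.00) ∩ circle(D,4.00): a=6.7619, h=1.8101
θ=108°:   candidates: C₊=(6.0718,2.7250) cross=18.696; C₋=(5.0718,-0.7543) cross=-18.696
θ=108°:   branch - wants cross < 0 → take C=(5.0718,-0.7543) (cross=-18.696)
θ=108°: ex = (C−B)/|BC| = (0.8570,-0.5154); ey = (0.5154,0.8570)
θ=108°: P = B + -1.26·ex + 2.60·ey = (-0.6669,5.7307)

θ=35°: 3.57 4.39
θ=56°: 2.85 5.13
θ=108°: -0.67 5.73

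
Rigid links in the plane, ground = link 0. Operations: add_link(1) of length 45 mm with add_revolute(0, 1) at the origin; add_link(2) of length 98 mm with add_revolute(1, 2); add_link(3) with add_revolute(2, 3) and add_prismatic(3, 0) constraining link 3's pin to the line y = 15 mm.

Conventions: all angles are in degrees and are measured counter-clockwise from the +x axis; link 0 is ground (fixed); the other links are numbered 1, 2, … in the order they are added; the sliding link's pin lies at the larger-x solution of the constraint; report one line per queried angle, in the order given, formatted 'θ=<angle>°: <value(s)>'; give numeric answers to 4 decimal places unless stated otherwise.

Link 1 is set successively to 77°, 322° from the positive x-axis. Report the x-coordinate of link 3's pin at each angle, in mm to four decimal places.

geometry: r = 45 mm, L = 98 mm, e = 15 mm
θ=77°: crank pin P = (r cos θ, r sin θ) = (10.122797, 43.846653)
θ=77°: h = r sin θ − e = 43.846653 − 15 = 28.846653
θ=77°: x = r cos θ + √(L² − h²) = 10.122797 + 93.658265 = 103.781063
θ=322°: crank pin P = (r cos θ, r sin θ) = (35.460484, -27.704766)
θ=322°: h = r sin θ − e = -27.704766 − 15 = -42.704766
θ=322°: x = r cos θ + √(L² − h²) = 35.460484 + 88.206025 = 123.666509

θ=77°: 103.7811
θ=322°: 123.6665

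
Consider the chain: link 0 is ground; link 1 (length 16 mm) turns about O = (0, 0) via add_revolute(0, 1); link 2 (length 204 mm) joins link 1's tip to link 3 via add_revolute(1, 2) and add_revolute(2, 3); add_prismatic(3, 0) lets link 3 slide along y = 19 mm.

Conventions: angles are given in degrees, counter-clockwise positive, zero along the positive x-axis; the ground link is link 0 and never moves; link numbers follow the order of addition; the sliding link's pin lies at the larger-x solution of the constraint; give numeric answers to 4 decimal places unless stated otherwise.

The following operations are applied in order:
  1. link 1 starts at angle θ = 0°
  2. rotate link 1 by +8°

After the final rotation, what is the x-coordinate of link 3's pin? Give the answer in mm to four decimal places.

geometry: r = 16 mm, L = 204 mm, e = 19 mm; θ starts at 0°
rotate link 1 by +8°: θ ← 0° +8° = 8°
crank pin P = (r cos θ, r sin θ) = (15.844289, 2.226770)
h = r sin θ − e = 2.226770 − 19 = -16.773230
x = r cos θ + √(L² − h²) = 15.844289 + 203.309269 = 219.153558

219.1536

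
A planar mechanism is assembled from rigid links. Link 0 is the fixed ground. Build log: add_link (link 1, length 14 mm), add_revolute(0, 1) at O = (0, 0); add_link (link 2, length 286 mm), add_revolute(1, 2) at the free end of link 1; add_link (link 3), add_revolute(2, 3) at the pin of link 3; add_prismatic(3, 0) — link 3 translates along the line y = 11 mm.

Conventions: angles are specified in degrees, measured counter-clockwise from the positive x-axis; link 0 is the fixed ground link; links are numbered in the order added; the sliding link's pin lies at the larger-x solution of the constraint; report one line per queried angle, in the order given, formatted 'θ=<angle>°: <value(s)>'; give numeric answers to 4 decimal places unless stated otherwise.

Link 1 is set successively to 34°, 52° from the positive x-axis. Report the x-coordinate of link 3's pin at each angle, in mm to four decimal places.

geometry: r = 14 mm, L = 286 mm, e = 11 mm
θ=34°: crank pin P = (r cos θ, r sin θ) = (11.606526, 7.828701)
θ=34°: h = r sin θ − e = 7.828701 − 11 = -3.171299
θ=34°: x = r cos θ + √(L² − h²) = 11.606526 + 285.982417 = 297.588943
θ=52°: crank pin P = (r cos θ, r sin θ) = (8.619261, 11.032151)
θ=52°: h = r sin θ − e = 11.032151 − 11 = 0.032151
θ=52°: x = r cos θ + √(L² − h²) = 8.619261 + 285.999998 = 294.619259

θ=34°: 297.5889
θ=52°: 294.6193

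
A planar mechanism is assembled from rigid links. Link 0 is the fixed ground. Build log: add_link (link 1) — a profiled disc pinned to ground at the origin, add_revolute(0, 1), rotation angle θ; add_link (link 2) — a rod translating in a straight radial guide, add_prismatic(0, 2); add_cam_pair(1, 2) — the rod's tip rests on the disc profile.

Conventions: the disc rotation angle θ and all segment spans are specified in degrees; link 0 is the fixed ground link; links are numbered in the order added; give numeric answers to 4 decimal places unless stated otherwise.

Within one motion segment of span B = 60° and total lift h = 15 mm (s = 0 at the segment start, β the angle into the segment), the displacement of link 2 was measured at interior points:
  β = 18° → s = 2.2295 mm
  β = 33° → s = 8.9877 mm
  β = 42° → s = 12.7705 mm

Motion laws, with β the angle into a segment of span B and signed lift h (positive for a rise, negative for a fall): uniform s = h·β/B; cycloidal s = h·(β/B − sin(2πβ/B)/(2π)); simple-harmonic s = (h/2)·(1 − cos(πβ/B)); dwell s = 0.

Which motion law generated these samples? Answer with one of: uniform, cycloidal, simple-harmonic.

candidates at β/B = r: uniform s = h·r (linear in β); cycloidal s = h·(r − sin(2πr)/(2π)); simple-harmonic s = (h/2)(1 − cos(πr))
β=18°: printed 2.2295 | uniform 4.5000, cycloidal 2.2295, simple-harmonic 3.0916
β=33°: printed 8.9877 | uniform 8.2500, cycloidal 8.9877, simple-harmonic 8.6733
β=42°: printed 12.7705 | uniform 10.5000, cycloidal 12.7705, simple-harmonic 11.9084
only one law matches every sample → cycloidal

cycloidal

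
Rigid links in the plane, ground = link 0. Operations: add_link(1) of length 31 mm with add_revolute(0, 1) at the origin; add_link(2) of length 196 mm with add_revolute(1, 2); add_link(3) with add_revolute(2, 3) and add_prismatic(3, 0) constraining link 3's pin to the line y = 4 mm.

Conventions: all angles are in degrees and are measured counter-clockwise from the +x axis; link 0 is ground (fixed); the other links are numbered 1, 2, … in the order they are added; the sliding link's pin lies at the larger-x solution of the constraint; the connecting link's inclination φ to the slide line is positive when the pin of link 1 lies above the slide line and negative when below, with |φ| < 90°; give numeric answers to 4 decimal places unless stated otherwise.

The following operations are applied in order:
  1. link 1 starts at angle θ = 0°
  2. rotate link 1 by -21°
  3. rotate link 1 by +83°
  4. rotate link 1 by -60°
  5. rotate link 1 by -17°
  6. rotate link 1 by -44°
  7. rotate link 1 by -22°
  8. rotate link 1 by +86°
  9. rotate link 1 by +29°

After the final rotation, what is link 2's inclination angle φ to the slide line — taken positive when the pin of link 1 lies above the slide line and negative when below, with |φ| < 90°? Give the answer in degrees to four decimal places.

geometry: r = 31 mm, L = 196 mm, e = 4 mm; θ starts at 0°
rotate link 1 by -21°: θ ← 0° -21° = -21°
rotate link 1 by +83°: θ ← -21° +83° = 62°
rotate link 1 by -60°: θ ← 62° -60° = 2°
rotate link 1 by -17°: θ ← 2° -17° = -15°
rotate link 1 by -44°: θ ← -15° -44° = -59°
rotate link 1 by -22°: θ ← -59° -22° = -81°
rotate link 1 by +86°: θ ← -81° +86° = 5°
rotate link 1 by +29°: θ ← 5° +29° = 34°
h = r sin θ − e = 17.334980 − 4 = 13.334980
sin φ = h / L = 13.334980 / 196 = 0.06803561
φ = arcsin(0.06803561) = 3.901167°

3.9012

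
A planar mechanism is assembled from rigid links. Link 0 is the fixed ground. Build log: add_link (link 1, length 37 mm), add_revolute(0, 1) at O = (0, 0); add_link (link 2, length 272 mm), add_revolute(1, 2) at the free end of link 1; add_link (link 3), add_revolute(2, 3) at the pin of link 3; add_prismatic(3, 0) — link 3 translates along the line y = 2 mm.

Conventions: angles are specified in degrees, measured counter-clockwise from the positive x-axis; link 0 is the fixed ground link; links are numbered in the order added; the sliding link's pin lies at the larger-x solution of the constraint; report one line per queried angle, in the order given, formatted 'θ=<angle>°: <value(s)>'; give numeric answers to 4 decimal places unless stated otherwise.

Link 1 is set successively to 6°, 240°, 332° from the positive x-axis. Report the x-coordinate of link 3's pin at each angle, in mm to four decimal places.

geometry: r = 37 mm, L = 272 mm, e = 2 mm
θ=6°: crank pin P = (r cos θ, r sin θ) = (36.797310, 3.867553)
θ=6°: h = r sin θ − e = 3.867553 − 2 = 1.867553
θ=6°: x = r cos θ + √(L² − h²) = 36.797310 + 271.993589 = 308.790899
θ=240°: crank pin P = (r cos θ, r sin θ) = (-18.500000, -32.042940)
θ=240°: h = r sin θ − e = -32.042940 − 2 = -34.042940
θ=240°: x = r cos θ + √(L² − h²) = -18.500000 + 269.861220 = 251.361220
θ=332°: crank pin P = (r cos θ, r sin θ) = (32.669061, -17.370448)
θ=332°: h = r sin θ − e = -17.370448 − 2 = -19.370448
θ=332°: x = r cos θ + √(L² − h²) = 32.669061 + 271.309391 = 303.978452

θ=6°: 308.7909
θ=240°: 251.3612
θ=332°: 303.9785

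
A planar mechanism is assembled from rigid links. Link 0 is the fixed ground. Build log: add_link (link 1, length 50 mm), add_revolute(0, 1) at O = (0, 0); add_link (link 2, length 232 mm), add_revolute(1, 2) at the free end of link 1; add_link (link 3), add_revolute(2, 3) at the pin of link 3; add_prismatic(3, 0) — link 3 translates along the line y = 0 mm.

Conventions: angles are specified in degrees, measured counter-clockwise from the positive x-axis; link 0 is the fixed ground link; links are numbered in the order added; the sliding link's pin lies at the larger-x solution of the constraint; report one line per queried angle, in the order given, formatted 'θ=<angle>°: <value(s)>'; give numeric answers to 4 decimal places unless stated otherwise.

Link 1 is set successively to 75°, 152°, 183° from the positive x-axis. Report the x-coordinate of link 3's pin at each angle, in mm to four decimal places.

geometry: r = 50 mm, L = 232 mm, e = 0 mm
θ=75°: crank pin P = (r cos θ, r sin θ) = (12.940952, 48.296291)
θ=75°: h = r sin θ − e = 48.296291 − 0 = 48.296291
θ=75°: x = r cos θ + √(L² − h²) = 12.940952 + 226.917316 = 239.858268
θ=152°: crank pin P = (r cos θ, r sin θ) = (-44.147380, 23.473578)
θ=152°: h = r sin θ − e = 23.473578 − 0 = 23.473578
θ=152°: x = r cos θ + √(L² − h²) = -44.147380 + 230.809426 = 186.662046
θ=183°: crank pin P = (r cos θ, r sin θ) = (-49.931477, -2.616798)
θ=183°: h = r sin θ − e = -2.616798 − 0 = -2.616798
θ=183°: x = r cos θ + √(L² − h²) = -49.931477 + 231.985242 = 182.053765

θ=75°: 239.8583
θ=152°: 186.6620
θ=183°: 182.0538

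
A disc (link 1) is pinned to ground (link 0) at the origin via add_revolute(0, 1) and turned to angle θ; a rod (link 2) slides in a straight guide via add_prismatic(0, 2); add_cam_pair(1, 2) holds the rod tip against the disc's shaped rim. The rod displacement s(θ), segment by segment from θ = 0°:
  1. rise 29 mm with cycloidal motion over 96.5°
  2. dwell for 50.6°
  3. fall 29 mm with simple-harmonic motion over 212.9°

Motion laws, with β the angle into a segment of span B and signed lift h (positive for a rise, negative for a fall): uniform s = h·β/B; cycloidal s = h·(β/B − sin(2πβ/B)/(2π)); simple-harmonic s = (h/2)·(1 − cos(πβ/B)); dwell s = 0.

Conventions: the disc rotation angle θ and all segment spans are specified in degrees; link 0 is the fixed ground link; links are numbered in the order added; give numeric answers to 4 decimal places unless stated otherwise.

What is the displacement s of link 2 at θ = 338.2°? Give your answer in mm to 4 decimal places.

segment 1 (0° to 96.5°, cycloidal, h = 29) is passed completely: s = 0.0000 + (29) = 29.0000
segment 2 (96.5° to 147.1°, dwell): s unchanged at 29.0000
θ = 338.2° falls in segment 3 (147.1° to 360°, simple-harmonic, h = -29): β = 338.2 − 147.1 = 191.1°, B = 212.9°; Δs = -29/2·(1 − cos(π·0.8976)) = -28.2562; s = 29.0000 − 28.2562 = 0.7438

0.7438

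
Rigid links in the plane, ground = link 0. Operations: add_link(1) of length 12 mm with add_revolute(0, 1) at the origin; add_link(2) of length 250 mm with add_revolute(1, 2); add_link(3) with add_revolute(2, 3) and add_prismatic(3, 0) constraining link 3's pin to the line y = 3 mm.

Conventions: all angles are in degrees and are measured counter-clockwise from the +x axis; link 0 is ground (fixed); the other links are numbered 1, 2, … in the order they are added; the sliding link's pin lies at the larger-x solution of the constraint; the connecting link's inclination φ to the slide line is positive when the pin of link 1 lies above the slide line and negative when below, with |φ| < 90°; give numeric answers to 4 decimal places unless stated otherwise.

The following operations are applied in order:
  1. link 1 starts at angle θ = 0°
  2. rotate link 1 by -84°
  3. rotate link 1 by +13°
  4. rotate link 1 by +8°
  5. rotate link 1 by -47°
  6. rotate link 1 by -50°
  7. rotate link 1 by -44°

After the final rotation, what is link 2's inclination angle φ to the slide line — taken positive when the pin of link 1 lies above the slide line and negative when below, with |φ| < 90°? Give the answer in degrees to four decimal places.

geometry: r = 12 mm, L = 250 mm, e = 3 mm; θ starts at 0°
rotate link 1 by -84°: θ ← 0° -84° = -84°
rotate link 1 by +13°: θ ← -84° +13° = -71°
rotate link 1 by +8°: θ ← -71° +8° = -63°
rotate link 1 by -47°: θ ← -63° -47° = -110°
rotate link 1 by -50°: θ ← -110° -50° = -160°
rotate link 1 by -44°: θ ← -160° -44° = -204°
h = r sin θ − e = 4.880840 − 3 = 1.880840
sin φ = h / L = 1.880840 / 250 = 0.00752336
φ = arcsin(0.00752336) = 0.431061°

0.4311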